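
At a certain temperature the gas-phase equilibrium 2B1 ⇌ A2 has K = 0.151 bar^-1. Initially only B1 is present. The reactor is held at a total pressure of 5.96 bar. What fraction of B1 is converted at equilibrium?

X = 0.534

Let X = conversion of B1 (basis 1 mol B1); extent of reaction ξ = 0.5X.
Species balance: n_B1 = 1 − X; n_A2 = 0.5X.
Summing: n_T = 1 − 0.5X.
With p_i = (n_i/n_T)P, K = p_A2 / (p_B1^2).
This yields a degree-2 equation in X; solving on (0,1), X = 0.534.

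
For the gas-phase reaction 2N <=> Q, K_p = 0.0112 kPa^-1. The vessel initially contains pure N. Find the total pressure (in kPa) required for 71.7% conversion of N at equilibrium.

P = 256 kPa

Take 1 mol N as basis and let X be its fractional conversion, so ξ = 0.5X.
Species balance: n_N = 1 − X; n_Q = 0.5X.
n_T = Σnᵢ = 1 − 0.5X.
K_p = p_Q / (p_N^2) with p_i = (n_i/n_T)·P.
At X = 0.717: the mole-fraction product g(X) = Π y_i^ν_i = 2.872. Since K_p = g(X)·P^{-1}, P = (g/K_p)^(1/1) = (2.872/0.0112)^(1/1) = 256 kPa.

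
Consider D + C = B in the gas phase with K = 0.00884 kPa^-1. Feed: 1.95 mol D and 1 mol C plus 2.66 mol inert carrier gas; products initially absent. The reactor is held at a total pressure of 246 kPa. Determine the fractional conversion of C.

Basis: 1 mol C initially; let X = conversion of C. Extent ξ = X.
Moles: n_D = 1.95 − X; n_C = 1 − X; n_B = X; n_I = 2.66 (inert).
Total moles n_T = 5.61 − X.
Mole fractions y_i = n_i/n_T; K = p_B / (p_D p_C) with p_i = y_i·P.
Setting this equal to 0.00884 kPa^-1 and taking the physical root (0 < X < 1) gives X = 0.394.

X = 0.394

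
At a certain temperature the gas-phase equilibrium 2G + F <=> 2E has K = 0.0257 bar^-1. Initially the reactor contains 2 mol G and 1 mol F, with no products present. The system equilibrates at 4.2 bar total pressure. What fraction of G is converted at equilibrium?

X = 0.152

Basis: 2 mol G initially; let X = conversion of G. Extent ξ = X.
At extent ξ: n_G = 2 − 2X; n_F = 1 − X; n_E = 2X.
n_T = Σnᵢ = 3 − X.
Mole fractions y_i = n_i/n_T; K = p_E^2 / (p_G^2 p_F) with p_i = y_i·P.
This yields a degree-3 equation in X; solving on (0,1), X = 0.152.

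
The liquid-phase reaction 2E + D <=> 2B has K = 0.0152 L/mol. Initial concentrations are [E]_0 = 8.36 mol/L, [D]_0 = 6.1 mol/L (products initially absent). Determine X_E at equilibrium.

X = 0.219

Let X = conversion of E; extent ξ = 8.36X/2 mol/L.
Concentrations: [E] = 8.36 − 8.36X; [D] = 6.1 − 4.18X; [B] = 8.36X.
K = [B]^2 / ([E]^2 [D]).
Setting equal to 0.0152 and solving for X on (0,1) gives X = 0.219.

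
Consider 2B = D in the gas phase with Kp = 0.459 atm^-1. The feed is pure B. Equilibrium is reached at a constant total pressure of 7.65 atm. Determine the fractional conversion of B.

Basis: 1 mol B initially; let X = conversion of B. Extent ξ = 0.5X.
Mole table: n_B = 1 − X; n_D = 0.5X.
Total moles n_T = 1 − 0.5X.
With p_i = (n_i/n_T)P, Kp = p_D / (p_B^2).
This yields a degree-2 equation in X; solving on (0,1), X = 0.742.

X = 0.742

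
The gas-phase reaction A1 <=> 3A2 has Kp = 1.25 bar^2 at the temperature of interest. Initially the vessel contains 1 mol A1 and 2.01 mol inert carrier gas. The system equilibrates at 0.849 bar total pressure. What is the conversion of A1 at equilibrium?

Take 1 mol A1 as basis and let X be its fractional conversion, so ξ = X.
Moles: n_A1 = 1 − X; n_A2 = 3X; n_I = 2.01 (inert).
n_T = Σnᵢ = 3.01 + 2X.
With p_i = (n_i/n_T)P, Kp = p_A2^3 / (p_A1).
This yields a degree-3 equation in X; solving on (0,1), X = 0.713.

X = 0.713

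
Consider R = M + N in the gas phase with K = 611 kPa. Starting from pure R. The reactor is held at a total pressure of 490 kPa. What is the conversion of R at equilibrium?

Let X = conversion of R (basis 1 mol R); extent of reaction ξ = X.
Moles: n_R = 1 − X; n_M = X; n_N = X.
n_T = Σnᵢ = 1 + X.
With p_i = (n_i/n_T)P, K = p_M p_N / (p_R).
This yields a degree-2 equation in X; solving on (0,1), X = 0.745.

X = 0.745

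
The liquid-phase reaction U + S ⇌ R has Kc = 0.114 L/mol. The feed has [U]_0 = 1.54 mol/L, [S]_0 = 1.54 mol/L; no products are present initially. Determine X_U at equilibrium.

Let X = conversion of U; extent ξ = 1.54·X mol/L.
Concentrations: [U] = 1.54 − 1.54X; [S] = 1.54 − 1.54X; [R] = 1.54X.
Kc = [R] / ([U] [S]).
Equating to 0.114 L/mol: the physical root is X = 0.132.

X = 0.132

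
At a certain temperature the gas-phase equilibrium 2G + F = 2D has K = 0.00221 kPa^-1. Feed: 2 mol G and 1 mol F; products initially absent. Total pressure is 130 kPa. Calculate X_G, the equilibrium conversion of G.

X = 0.221

Take 2 mol G as basis and let X be its fractional conversion, so ξ = X.
Mole table: n_G = 2 − 2X; n_F = 1 − X; n_D = 2X.
n_T = Σnᵢ = 3 − X.
With p_i = (n_i/n_T)P, K = p_D^2 / (p_G^2 p_F).
This yields a degree-3 equation in X; solving on (0,1), X = 0.221.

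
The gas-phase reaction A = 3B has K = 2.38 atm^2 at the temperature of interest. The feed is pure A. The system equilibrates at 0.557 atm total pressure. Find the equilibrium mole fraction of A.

Let X = conversion of A (basis 1 mol A); extent of reaction ξ = X.
Species balance: n_A = 1 − X; n_B = 3X.
Total moles n_T = 1 + 2X.
y_i = n_i/n_T, p_i = y_i·P. K = p_B^3 / (p_A).
Substituting and setting equal to 2.38 atm^2 gives a polynomial in X; the root in (0,1) is X = 0.758.
Then n_A = 0.242, n_T = 2.52, so y_A = 0.096.

y_A = 0.096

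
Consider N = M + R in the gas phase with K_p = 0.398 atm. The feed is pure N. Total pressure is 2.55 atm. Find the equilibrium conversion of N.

Basis: 1 mol N initially; let X = conversion of N. Extent ξ = X.
Mole table: n_N = 1 − X; n_M = X; n_R = X.
Total moles n_T = 1 + X.
With p_i = (n_i/n_T)P, K_p = p_M p_R / (p_N).
Setting this equal to 0.398 atm and taking the physical root (0 < X < 1) gives X = 0.367.

X = 0.367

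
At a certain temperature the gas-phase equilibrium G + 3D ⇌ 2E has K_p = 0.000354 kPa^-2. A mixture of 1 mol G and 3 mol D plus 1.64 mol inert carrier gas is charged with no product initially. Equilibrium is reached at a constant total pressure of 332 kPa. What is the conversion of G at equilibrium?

X = 0.596

Basis: 1 mol G initially; let X = conversion of G. Extent ξ = X.
Moles: n_G = 1 − X; n_D = 3 − 3X; n_E = 2X; n_I = 1.64 (inert).
Total moles n_T = 5.64 − 2X.
y_i = n_i/n_T, p_i = y_i·P. K_p = p_E^2 / (p_G p_D^3).
Substituting and setting equal to 0.000354 kPa^-2 gives a polynomial in X; the root in (0,1) is X = 0.596.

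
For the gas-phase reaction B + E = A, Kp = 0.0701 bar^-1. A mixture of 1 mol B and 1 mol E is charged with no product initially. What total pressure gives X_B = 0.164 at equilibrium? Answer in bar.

Let X = conversion of B (basis 1 mol B); extent of reaction ξ = X.
At extent ξ: n_B = 1 − X; n_E = 1 − X; n_A = X.
Summing: n_T = 2 − X.
Kp = p_A / (p_B p_E) with p_i = (n_i/n_T)·P.
At X = 0.164: the mole-fraction product g(X) = Π y_i^ν_i = 0.4308. Since Kp = g(X)·P^{-1}, P = (g/Kp)^(1/1) = (0.4308/0.0701)^(1/1) = 6.15 bar.

P = 6.15 bar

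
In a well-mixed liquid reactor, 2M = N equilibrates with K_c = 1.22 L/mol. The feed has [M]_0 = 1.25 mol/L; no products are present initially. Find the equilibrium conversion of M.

X = 0.568

Let X = conversion of M; extent ξ = 1.25X/2 mol/L.
Concentrations: [M] = 1.25 − 1.25X; [N] = 0.625X.
K_c = [N] / ([M]^2).
This equals 1.22 at X = 0.568 (the root in 0 < X < 1).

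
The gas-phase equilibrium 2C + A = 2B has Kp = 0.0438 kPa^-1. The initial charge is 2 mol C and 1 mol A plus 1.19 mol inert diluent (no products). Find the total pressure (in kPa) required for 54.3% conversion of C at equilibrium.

P = 257 kPa

Basis: 2 mol C initially; let X = conversion of C. Extent ξ = X.
Moles: n_C = 2 − 2X; n_A = 1 − X; n_B = 2X; n_I = 1.19 (inert).
n_T = Σnᵢ = 4.19 − X.
Kp = p_B^2 / (p_C^2 p_A) with p_i = (n_i/n_T)·P.
At X = 0.543: the mole-fraction product g(X) = Π y_i^ν_i = 11.27. Since Kp = g(X)·P^{-1}, P = (g/Kp)^(1/1) = (11.27/0.0438)^(1/1) = 257 kPa.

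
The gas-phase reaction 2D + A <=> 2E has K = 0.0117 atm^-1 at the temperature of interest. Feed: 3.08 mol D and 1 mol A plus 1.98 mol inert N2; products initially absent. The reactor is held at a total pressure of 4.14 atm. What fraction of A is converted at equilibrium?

Let X = conversion of A (basis 1 mol A); extent of reaction ξ = X.
Species balance: n_D = 3.08 − 2X; n_A = 1 − X; n_E = 2X; n_I = 1.98 (inert).
Total moles n_T = 6.06 − X.
With p_i = (n_i/n_T)P, K = p_E^2 / (p_D^2 p_A).
Substituting and setting equal to 0.0117 atm^-1 gives a polynomial in X; the root in (0,1) is X = 0.120.

X = 0.120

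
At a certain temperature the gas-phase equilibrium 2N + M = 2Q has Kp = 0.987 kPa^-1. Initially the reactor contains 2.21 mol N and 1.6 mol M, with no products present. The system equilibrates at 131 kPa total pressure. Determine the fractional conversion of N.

X = 0.845

Let X = conversion of N (basis 2.21 mol N); extent of reaction ξ = 1.1X.
Moles: n_N = 2.21 − 2.21X; n_M = 1.6 − 1.1X; n_Q = 2.21X.
Summing: n_T = 3.81 − 1.1X.
y_i = n_i/n_T, p_i = y_i·P. Kp = p_Q^2 / (p_N^2 p_M).
Setting this equal to 0.987 kPa^-1 and taking the physical root (0 < X < 1) gives X = 0.845.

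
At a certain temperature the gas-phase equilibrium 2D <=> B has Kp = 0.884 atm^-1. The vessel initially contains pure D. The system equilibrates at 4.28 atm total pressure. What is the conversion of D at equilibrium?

Take 1 mol D as basis and let X be its fractional conversion, so ξ = 0.5X.
Mole table: n_D = 1 − X; n_B = 0.5X.
Total moles n_T = 1 − 0.5X.
Mole fractions y_i = n_i/n_T; Kp = p_B / (p_D^2) with p_i = y_i·P.
Substituting and setting equal to 0.884 atm^-1 gives a polynomial in X; the root in (0,1) is X = 0.751.

X = 0.751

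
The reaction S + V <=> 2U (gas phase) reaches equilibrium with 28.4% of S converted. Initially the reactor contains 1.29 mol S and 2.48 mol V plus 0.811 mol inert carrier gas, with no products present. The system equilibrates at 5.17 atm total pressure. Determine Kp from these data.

Kp = 0.275

Let X = conversion of S (basis 1.29 mol S); extent of reaction ξ = 1.29X.
Species balance: n_S = 1.29 − 1.29X; n_V = 2.48 − 1.29X; n_U = 2.58X; n_I = 0.811 (inert).
Total moles n_T = 4.58 (Δν = 0, constant).
At X = 0.284: n_S = 0.924, n_V = 2.11, n_U = 0.733, n_T = 4.58.
p_i = (n_i/n_T)·P. Kp = p_U^2 / (p_S p_V) = 0.275.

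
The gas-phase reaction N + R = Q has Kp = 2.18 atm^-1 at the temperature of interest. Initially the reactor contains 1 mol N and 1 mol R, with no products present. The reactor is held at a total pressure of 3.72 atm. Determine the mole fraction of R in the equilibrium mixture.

y_R = 0.249

Take 1 mol N as basis and let X be its fractional conversion, so ξ = X.
At extent ξ: n_N = 1 − X; n_R = 1 − X; n_Q = X.
Summing: n_T = 2 − X.
With p_i = (n_i/n_T)P, Kp = p_Q / (p_N p_R).
Substituting and setting equal to 2.18 atm^-1 gives a polynomial in X; the root in (0,1) is X = 0.669.
Then n_R = 0.331, n_T = 1.33, so y_R = 0.249.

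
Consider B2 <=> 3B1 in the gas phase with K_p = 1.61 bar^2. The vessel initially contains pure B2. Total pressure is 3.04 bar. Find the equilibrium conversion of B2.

Let X = conversion of B2 (basis 1 mol B2); extent of reaction ξ = X.
Mole table: n_B2 = 1 − X; n_B1 = 3X.
n_T = Σnᵢ = 1 + 2X.
With p_i = (n_i/n_T)P, K_p = p_B1^3 / (p_B2).
Equating to 1.61 bar^2 and solving on 0 < X < 1: X = 0.218.

X = 0.218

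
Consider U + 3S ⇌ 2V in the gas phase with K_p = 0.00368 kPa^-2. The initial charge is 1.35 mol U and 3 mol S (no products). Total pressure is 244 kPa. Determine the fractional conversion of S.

Let X = conversion of S (basis 3 mol S); extent of reaction ξ = X.
At extent ξ: n_U = 1.35 − X; n_S = 3 − 3X; n_V = 2X.
n_T = Σnᵢ = 4.35 − 2X.
With p_i = (n_i/n_T)P, K_p = p_V^2 / (p_U p_S^3).
Substituting and setting equal to 0.00368 kPa^-2 gives a polynomial in X; the root in (0,1) is X = 0.816.

X = 0.816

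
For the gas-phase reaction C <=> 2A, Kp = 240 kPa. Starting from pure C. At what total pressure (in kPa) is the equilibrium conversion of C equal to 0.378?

Take 1 mol C as basis and let X be its fractional conversion, so ξ = X.
Mole table: n_C = 1 − X; n_A = 2X.
Total moles n_T = 1 + X.
Kp = p_A^2 / (p_C) with p_i = (n_i/n_T)·P.
At X = 0.378: the mole-fraction product g(X) = Π y_i^ν_i = 0.6668. Since Kp = g(X)·P^{1}, P = (Kp/g)^(1/1) = (240/0.6668)^(1/1) = 360 kPa.

P = 360 kPa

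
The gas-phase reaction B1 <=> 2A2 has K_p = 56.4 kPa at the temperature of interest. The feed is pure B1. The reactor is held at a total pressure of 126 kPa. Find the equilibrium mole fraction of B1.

Basis: 1 mol B1 initially; let X = conversion of B1. Extent ξ = X.
Species balance: n_B1 = 1 − X; n_A2 = 2X.
n_T = Σnᵢ = 1 + X.
Mole fractions y_i = n_i/n_T; K_p = p_A2^2 / (p_B1) with p_i = y_i·P.
Equating to 56.4 kPa and solving on 0 < X < 1: X = 0.317.
Then n_B1 = 0.683, n_T = 1.32, so y_B1 = 0.518.

y_B1 = 0.518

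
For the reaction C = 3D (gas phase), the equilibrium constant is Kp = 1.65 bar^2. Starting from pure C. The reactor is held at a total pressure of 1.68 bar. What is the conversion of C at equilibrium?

X = 0.343

Take 1 mol C as basis and let X be its fractional conversion, so ξ = X.
Species balance: n_C = 1 − X; n_D = 3X.
Total moles n_T = 1 + 2X.
With p_i = (n_i/n_T)P, Kp = p_D^3 / (p_C).
This yields a degree-3 equation in X; solving on (0,1), X = 0.343.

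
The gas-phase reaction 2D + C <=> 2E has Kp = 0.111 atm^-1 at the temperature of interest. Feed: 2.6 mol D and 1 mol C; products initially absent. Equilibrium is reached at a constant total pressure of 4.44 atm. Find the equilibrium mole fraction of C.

Let X = conversion of C (basis 1 mol C); extent of reaction ξ = X.
Species balance: n_D = 2.6 − 2X; n_C = 1 − X; n_E = 2X.
n_T = Σnᵢ = 3.6 − X.
With p_i = (n_i/n_T)P, Kp = p_E^2 / (p_D^2 p_C).
Substituting and setting equal to 0.111 atm^-1 gives a polynomial in X; the root in (0,1) is X = 0.316.
Then n_C = 0.684, n_T = 3.28, so y_C = 0.208.

y_C = 0.208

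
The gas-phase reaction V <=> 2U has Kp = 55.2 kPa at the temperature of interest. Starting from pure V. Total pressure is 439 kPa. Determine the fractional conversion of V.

Let X = conversion of V (basis 1 mol V); extent of reaction ξ = X.
Mole table: n_V = 1 − X; n_U = 2X.
n_T = Σnᵢ = 1 + X.
y_i = n_i/n_T, p_i = y_i·P. Kp = p_U^2 / (p_V).
This yields a degree-2 equation in X; solving on (0,1), X = 0.175.

X = 0.175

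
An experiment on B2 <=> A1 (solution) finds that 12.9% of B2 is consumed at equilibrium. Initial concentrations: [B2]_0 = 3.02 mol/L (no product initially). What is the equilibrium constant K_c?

Let X = conversion of B2.
Concentrations: [B2] = 3.02 − 3.02X; [A1] = 3.02X.
At X = 0.129: [B2] = 2.63, [A1] = 0.39.
K_c = [A1] / ([B2]) = 0.148.

K_c = 0.148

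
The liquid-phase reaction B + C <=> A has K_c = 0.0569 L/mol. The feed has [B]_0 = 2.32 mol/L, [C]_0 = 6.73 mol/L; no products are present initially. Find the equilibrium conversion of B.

X = 0.259

Let X = conversion of B; extent ξ = 2.32·X mol/L.
Concentrations: [B] = 2.32 − 2.32X; [C] = 6.73 − 2.32X; [A] = 2.32X.
K_c = [A] / ([B] [C]).
Setting equal to 0.0569 and solving for X on (0,1) gives X = 0.259.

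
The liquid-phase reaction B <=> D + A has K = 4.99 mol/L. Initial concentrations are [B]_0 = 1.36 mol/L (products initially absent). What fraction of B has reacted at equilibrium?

Let X = conversion of B; extent ξ = 1.36·X mol/L.
Concentrations: [B] = 1.36 − 1.36X; [D] = 1.36X; [A] = 1.36X.
K = [D] [A] / ([B]).
Equating to 4.99 mol/L: the physical root is X = 0.818.

X = 0.818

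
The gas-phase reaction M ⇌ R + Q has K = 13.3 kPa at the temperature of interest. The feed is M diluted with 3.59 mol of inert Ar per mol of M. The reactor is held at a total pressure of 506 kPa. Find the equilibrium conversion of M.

X = 0.300

Basis: 1 mol M initially; let X = conversion of M. Extent ξ = X.
At extent ξ: n_M = 1 − X; n_R = X; n_Q = X; n_I = 3.59 (inert).
n_T = Σnᵢ = 4.59 + X.
With p_i = (n_i/n_T)P, K = p_R p_Q / (p_M).
This yields a degree-2 equation in X; solving on (0,1), X = 0.300.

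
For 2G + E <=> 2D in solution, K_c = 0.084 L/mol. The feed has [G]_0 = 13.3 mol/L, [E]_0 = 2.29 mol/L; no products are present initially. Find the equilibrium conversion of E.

X = 0.619

Let X = conversion of E; extent ξ = 2.29·X mol/L.
Concentrations: [G] = 13.3 − 4.58X; [E] = 2.29 − 2.29X; [D] = 4.58X.
K_c = [D]^2 / ([G]^2 [E]).
Solving K_c = 0.084 for X ∈ (0,1): X = 0.619.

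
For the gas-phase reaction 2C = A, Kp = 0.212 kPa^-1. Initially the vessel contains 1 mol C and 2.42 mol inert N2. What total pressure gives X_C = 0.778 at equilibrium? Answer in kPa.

P = 113 kPa

Basis: 1 mol C initially; let X = conversion of C. Extent ξ = 0.5X.
Mole table: n_C = 1 − X; n_A = 0.5X; n_I = 2.42 (inert).
Summing: n_T = 3.42 − 0.5X.
Kp = p_A / (p_C^2) with p_i = (n_i/n_T)·P.
At X = 0.778: the mole-fraction product g(X) = Π y_i^ν_i = 23.92. Since Kp = g(X)·P^{-1}, P = (g/Kp)^(1/1) = (23.92/0.212)^(1/1) = 113 kPa.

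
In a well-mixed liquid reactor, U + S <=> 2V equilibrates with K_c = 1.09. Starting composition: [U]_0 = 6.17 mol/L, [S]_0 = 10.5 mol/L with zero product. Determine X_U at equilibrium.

X = 0.439

Let X = conversion of U; extent ξ = 6.17·X mol/L.
Concentrations: [U] = 6.17 − 6.17X; [S] = 10.5 − 6.17X; [V] = 12.3X.
K_c = [V]^2 / ([U] [S]).
Equating to 1.09: the physical root is X = 0.439.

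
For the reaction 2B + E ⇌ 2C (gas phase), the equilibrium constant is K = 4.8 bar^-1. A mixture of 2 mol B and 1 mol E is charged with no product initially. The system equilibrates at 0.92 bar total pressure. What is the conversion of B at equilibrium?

Let X = conversion of B (basis 2 mol B); extent of reaction ξ = X.
Moles: n_B = 2 − 2X; n_E = 1 − X; n_C = 2X.
Total moles n_T = 3 − X.
With p_i = (n_i/n_T)P, K = p_C^2 / (p_B^2 p_E).
Equating to 4.8 bar^-1 and solving on 0 < X < 1: X = 0.487.

X = 0.487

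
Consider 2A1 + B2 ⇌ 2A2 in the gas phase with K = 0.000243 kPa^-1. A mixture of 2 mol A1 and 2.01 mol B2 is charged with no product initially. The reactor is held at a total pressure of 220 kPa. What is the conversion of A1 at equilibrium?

X = 0.138

Take 2 mol A1 as basis and let X be its fractional conversion, so ξ = X.
Species balance: n_A1 = 2 − 2X; n_B2 = 2.01 − X; n_A2 = 2X.
n_T = Σnᵢ = 4.01 − X.
y_i = n_i/n_T, p_i = y_i·P. K = p_A2^2 / (p_A1^2 p_B2).
Substituting and setting equal to 0.000243 kPa^-1 gives a polynomial in X; the root in (0,1) is X = 0.138.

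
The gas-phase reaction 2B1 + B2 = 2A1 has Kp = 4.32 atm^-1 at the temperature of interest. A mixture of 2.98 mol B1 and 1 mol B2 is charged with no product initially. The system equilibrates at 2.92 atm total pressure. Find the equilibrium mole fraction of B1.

y_B1 = 0.461

Take 1 mol B2 as basis and let X be its fractional conversion, so ξ = X.
Moles: n_B1 = 2.98 − 2X; n_B2 = 1 − X; n_A1 = 2X.
n_T = Σnᵢ = 3.98 − X.
y_i = n_i/n_T, p_i = y_i·P. Kp = p_A1^2 / (p_B1^2 p_B2).
This yields a degree-3 equation in X; solving on (0,1), X = 0.744.
Then n_B1 = 1.49, n_T = 3.24, so y_B1 = 0.461.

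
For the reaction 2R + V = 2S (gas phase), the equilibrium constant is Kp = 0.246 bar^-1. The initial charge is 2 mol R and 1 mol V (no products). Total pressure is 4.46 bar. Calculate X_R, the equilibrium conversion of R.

Let X = conversion of R (basis 2 mol R); extent of reaction ξ = X.
Mole table: n_R = 2 − 2X; n_V = 1 − X; n_S = 2X.
n_T = Σnᵢ = 3 − X.
y_i = n_i/n_T, p_i = y_i·P. Kp = p_S^2 / (p_R^2 p_V).
Substituting and setting equal to 0.246 bar^-1 gives a polynomial in X; the root in (0,1) is X = 0.343.

X = 0.343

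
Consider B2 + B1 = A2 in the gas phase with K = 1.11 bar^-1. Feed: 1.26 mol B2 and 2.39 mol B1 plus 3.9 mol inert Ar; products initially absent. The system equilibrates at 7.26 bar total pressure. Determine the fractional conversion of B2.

Let X = conversion of B2 (basis 1.26 mol B2); extent of reaction ξ = 1.26X.
At extent ξ: n_B2 = 1.26 − 1.26X; n_B1 = 2.39 − 1.26X; n_A2 = 1.26X; n_I = 3.9 (inert).
Summing: n_T = 7.55 − 1.26X.
Mole fractions y_i = n_i/n_T; K = p_A2 / (p_B2 p_B1) with p_i = y_i·P.
Setting this equal to 1.11 bar^-1 and taking the physical root (0 < X < 1) gives X = 0.653.

X = 0.653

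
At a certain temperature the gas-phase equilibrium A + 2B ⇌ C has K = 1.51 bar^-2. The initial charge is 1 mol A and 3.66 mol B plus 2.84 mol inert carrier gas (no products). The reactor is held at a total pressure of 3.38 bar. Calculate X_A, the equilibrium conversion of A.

Take 1 mol A as basis and let X be its fractional conversion, so ξ = X.
Mole table: n_A = 1 − X; n_B = 3.66 − 2X; n_C = X; n_I = 2.84 (inert).
Total moles n_T = 7.5 − 2X.
With p_i = (n_i/n_T)P, K = p_C / (p_A p_B^2).
This yields a degree-3 equation in X; solving on (0,1), X = 0.702.

X = 0.702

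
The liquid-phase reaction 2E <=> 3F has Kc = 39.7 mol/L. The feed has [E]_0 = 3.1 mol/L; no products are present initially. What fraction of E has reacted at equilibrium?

X = 0.700

Let X = conversion of E; extent ξ = 3.1X/2 mol/L.
Concentrations: [E] = 3.1 − 3.1X; [F] = 4.65X.
Kc = [F]^3 / ([E]^2).
Setting equal to 39.7 and solving for X on (0,1) gives X = 0.700.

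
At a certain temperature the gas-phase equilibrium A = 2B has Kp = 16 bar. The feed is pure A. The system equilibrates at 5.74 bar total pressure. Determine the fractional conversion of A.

X = 0.641

Let X = conversion of A (basis 1 mol A); extent of reaction ξ = X.
At extent ξ: n_A = 1 − X; n_B = 2X.
n_T = Σnᵢ = 1 + X.
Mole fractions y_i = n_i/n_T; Kp = p_B^2 / (p_A) with p_i = y_i·P.
Substituting and setting equal to 16 bar gives a polynomial in X; the root in (0,1) is X = 0.641.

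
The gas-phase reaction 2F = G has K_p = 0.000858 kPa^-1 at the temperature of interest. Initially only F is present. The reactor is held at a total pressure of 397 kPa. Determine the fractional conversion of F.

X = 0.349

Take 1 mol F as basis and let X be its fractional conversion, so ξ = 0.5X.
Moles: n_F = 1 − X; n_G = 0.5X.
Total moles n_T = 1 − 0.5X.
Mole fractions y_i = n_i/n_T; K_p = p_G / (p_F^2) with p_i = y_i·P.
Setting this equal to 0.000858 kPa^-1 and taking the physical root (0 < X < 1) gives X = 0.349.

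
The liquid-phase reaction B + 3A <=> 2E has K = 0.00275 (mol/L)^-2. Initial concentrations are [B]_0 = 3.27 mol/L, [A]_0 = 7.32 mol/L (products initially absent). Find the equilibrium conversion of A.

Let X = conversion of A; extent ξ = 7.32X/3 mol/L.
Concentrations: [B] = 3.27 − 2.44X; [A] = 7.32 − 7.32X; [E] = 4.88X.
K = [E]^2 / ([B] [A]^3).
This equals 0.00275 at X = 0.234 (the root in 0 < X < 1).

X = 0.234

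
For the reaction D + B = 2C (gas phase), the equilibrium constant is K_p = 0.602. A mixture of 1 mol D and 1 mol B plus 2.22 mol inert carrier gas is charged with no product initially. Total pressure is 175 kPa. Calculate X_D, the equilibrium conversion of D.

X = 0.280

Take 1 mol D as basis and let X be its fractional conversion, so ξ = X.
Moles: n_D = 1 − X; n_B = 1 − X; n_C = 2X; n_I = 2.22 (inert).
Since Δν = 0, n_T = 4.22 throughout.
y_i = n_i/n_T, p_i = y_i·P. K_p = p_C^2 / (p_D p_B).
Substituting and setting equal to 0.602 gives a polynomial in X; the root in (0,1) is X = 0.280.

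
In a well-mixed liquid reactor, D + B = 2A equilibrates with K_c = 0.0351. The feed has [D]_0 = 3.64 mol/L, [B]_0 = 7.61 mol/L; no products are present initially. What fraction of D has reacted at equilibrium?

X = 0.123

Let X = conversion of D; extent ξ = 3.64·X mol/L.
Concentrations: [D] = 3.64 − 3.64X; [B] = 7.61 − 3.64X; [A] = 7.28X.
K_c = [A]^2 / ([D] [B]).
This equals 0.0351 at X = 0.123 (the root in 0 < X < 1).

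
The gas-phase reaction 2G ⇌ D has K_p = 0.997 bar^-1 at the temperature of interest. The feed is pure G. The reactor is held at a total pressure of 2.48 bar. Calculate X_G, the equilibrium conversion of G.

Take 1 mol G as basis and let X be its fractional conversion, so ξ = 0.5X.
Moles: n_G = 1 − X; n_D = 0.5X.
Total moles n_T = 1 − 0.5X.
Mole fractions y_i = n_i/n_T; K_p = p_D / (p_G^2) with p_i = y_i·P.
Equating to 0.997 bar^-1 and solving on 0 < X < 1: X = 0.697.

X = 0.697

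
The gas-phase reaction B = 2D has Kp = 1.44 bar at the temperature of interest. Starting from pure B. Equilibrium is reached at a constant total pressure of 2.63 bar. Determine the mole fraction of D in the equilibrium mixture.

Let X = conversion of B (basis 1 mol B); extent of reaction ξ = X.
At extent ξ: n_B = 1 − X; n_D = 2X.
Total moles n_T = 1 + X.
With p_i = (n_i/n_T)P, Kp = p_D^2 / (p_B).
Substituting and setting equal to 1.44 bar gives a polynomial in X; the root in (0,1) is X = 0.347.
Then n_D = 0.694, n_T = 1.35, so y_D = 0.515.

y_D = 0.515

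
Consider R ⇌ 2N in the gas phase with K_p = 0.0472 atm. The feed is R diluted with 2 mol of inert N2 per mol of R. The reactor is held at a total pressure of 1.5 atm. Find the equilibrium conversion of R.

Let X = conversion of R (basis 1 mol R); extent of reaction ξ = X.
At extent ξ: n_R = 1 − X; n_N = 2X; n_I = 2 (inert).
n_T = Σnᵢ = 3 + X.
With p_i = (n_i/n_T)P, K_p = p_N^2 / (p_R).
Equating to 0.0472 atm and solving on 0 < X < 1: X = 0.145.

X = 0.145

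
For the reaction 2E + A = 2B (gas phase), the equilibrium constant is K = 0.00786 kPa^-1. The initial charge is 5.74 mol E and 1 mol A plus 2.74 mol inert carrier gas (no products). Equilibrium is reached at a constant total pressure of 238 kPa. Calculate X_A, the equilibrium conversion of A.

X = 0.628

Basis: 1 mol A initially; let X = conversion of A. Extent ξ = X.
Species balance: n_E = 5.74 − 2X; n_A = 1 − X; n_B = 2X; n_I = 2.74 (inert).
Summing: n_T = 9.48 − X.
y_i = n_i/n_T, p_i = y_i·P. K = p_B^2 / (p_E^2 p_A).
Substituting and setting equal to 0.00786 kPa^-1 gives a polynomial in X; the root in (0,1) is X = 0.628.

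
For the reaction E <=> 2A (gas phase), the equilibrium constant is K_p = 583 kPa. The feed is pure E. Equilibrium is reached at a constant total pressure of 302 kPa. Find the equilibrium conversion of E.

Let X = conversion of E (basis 1 mol E); extent of reaction ξ = X.
At extent ξ: n_E = 1 − X; n_A = 2X.
Total moles n_T = 1 + X.
y_i = n_i/n_T, p_i = y_i·P. K_p = p_A^2 / (p_E).
Setting this equal to 583 kPa and taking the physical root (0 < X < 1) gives X = 0.571.

X = 0.571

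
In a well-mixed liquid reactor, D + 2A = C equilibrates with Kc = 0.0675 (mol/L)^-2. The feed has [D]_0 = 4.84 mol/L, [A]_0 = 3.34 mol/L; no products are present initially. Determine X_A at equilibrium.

X = 0.484

Let X = conversion of A; extent ξ = 3.34X/2 mol/L.
Concentrations: [D] = 4.84 − 1.67X; [A] = 3.34 − 3.34X; [C] = 1.67X.
Kc = [C] / ([D] [A]^2).
Solving Kc = 0.0675 for X ∈ (0,1): X = 0.484.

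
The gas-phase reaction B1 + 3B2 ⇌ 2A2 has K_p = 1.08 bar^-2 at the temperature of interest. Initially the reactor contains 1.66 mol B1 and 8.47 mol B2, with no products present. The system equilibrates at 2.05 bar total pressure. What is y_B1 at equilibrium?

y_B1 = 0.067

Take 1.66 mol B1 as basis and let X be its fractional conversion, so ξ = 1.66X.
At extent ξ: n_B1 = 1.66 − 1.66X; n_B2 = 8.47 − 4.98X; n_A2 = 3.32X.
n_T = Σnᵢ = 10.1 − 3.32X.
With p_i = (n_i/n_T)P, K_p = p_A2^2 / (p_B1 p_B2^3).
This yields a degree-4 equation in X; solving on (0,1), X = 0.680.
Then n_B1 = 0.531, n_T = 7.87, so y_B1 = 0.067.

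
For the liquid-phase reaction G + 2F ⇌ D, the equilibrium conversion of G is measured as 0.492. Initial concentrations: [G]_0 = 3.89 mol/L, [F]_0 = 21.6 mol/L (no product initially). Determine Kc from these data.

Kc = 0.00307 (mol/L)^-2

Let X = conversion of G.
Concentrations: [G] = 3.89 − 3.89X; [F] = 21.6 − 7.78X; [D] = 3.89X.
At X = 0.492: [G] = 1.98, [F] = 17.8, [D] = 1.91.
Kc = [D] / ([G] [F]^2) = 0.00307 (mol/L)^-2.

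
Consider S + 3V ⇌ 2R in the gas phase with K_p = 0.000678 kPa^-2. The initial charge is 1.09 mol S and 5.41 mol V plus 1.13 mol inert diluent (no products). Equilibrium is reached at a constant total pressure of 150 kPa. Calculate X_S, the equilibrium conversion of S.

X = 0.762

Take 1.09 mol S as basis and let X be its fractional conversion, so ξ = 1.09X.
Species balance: n_S = 1.09 − 1.09X; n_V = 5.41 − 3.27X; n_R = 2.18X; n_I = 1.13 (inert).
n_T = Σnᵢ = 7.63 − 2.18X.
y_i = n_i/n_T, p_i = y_i·P. K_p = p_R^2 / (p_S p_V^3).
Equating to 0.000678 kPa^-2 and solving on 0 < X < 1: X = 0.762.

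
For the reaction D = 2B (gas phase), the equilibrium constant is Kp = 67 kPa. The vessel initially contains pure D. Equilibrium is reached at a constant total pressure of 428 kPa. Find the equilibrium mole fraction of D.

Take 1 mol D as basis and let X be its fractional conversion, so ξ = X.
At extent ξ: n_D = 1 − X; n_B = 2X.
Total moles n_T = 1 + X.
With p_i = (n_i/n_T)P, Kp = p_B^2 / (p_D).
Setting this equal to 67 kPa and taking the physical root (0 < X < 1) gives X = 0.194.
Then n_D = 0.806, n_T = 1.19, so y_D = 0.675.

y_D = 0.675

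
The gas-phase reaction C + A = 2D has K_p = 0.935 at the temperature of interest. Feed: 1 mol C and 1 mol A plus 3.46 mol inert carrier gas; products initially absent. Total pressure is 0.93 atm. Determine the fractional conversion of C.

Let X = conversion of C (basis 1 mol C); extent of reaction ξ = X.
Species balance: n_C = 1 − X; n_A = 1 − X; n_D = 2X; n_I = 3.46 (inert).
Since Δν = 0, n_T = 5.46 throughout.
y_i = n_i/n_T, p_i = y_i·P. K_p = p_D^2 / (p_C p_A).
This yields a degree-2 equation in X; solving on (0,1), X = 0.326.

X = 0.326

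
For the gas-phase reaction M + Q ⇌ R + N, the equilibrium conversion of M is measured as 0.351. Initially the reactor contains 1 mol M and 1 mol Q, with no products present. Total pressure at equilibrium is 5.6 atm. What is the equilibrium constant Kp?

Kp = 0.292

Take 1 mol M as basis and let X be its fractional conversion, so ξ = X.
At extent ξ: n_M = 1 − X; n_Q = 1 − X; n_R = X; n_N = X.
Total moles n_T = 2 (Δν = 0, constant).
At X = 0.351: n_M = 0.649, n_Q = 0.649, n_R = 0.351, n_N = 0.351, n_T = 2.
p_i = (n_i/n_T)·P. Kp = p_R p_N / (p_M p_Q) = 0.292.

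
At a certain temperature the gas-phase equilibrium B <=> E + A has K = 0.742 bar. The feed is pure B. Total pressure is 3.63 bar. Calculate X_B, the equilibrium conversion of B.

Take 1 mol B as basis and let X be its fractional conversion, so ξ = X.
Moles: n_B = 1 − X; n_E = X; n_A = X.
n_T = Σnᵢ = 1 + X.
Mole fractions y_i = n_i/n_T; K = p_E p_A / (p_B) with p_i = y_i·P.
This yields a degree-2 equation in X; solving on (0,1), X = 0.412.

X = 0.412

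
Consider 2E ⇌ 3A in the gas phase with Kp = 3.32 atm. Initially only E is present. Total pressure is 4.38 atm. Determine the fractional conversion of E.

X = 0.441

Take 1 mol E as basis and let X be its fractional conversion, so ξ = 0.5X.
Moles: n_E = 1 − X; n_A = 1.5X.
Summing: n_T = 1 + 0.5X.
With p_i = (n_i/n_T)P, Kp = p_A^3 / (p_E^2).
Setting this equal to 3.32 atm and taking the physical root (0 < X < 1) gives X = 0.441.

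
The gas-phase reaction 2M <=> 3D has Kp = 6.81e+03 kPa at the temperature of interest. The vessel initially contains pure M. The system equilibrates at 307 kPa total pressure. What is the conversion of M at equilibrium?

Take 1 mol M as basis and let X be its fractional conversion, so ξ = 0.5X.
Mole table: n_M = 1 − X; n_D = 1.5X.
Summing: n_T = 1 + 0.5X.
Mole fractions y_i = n_i/n_T; Kp = p_D^3 / (p_M^2) with p_i = y_i·P.
Setting this equal to 6.81e+03 kPa and taking the physical root (0 < X < 1) gives X = 0.774.

X = 0.774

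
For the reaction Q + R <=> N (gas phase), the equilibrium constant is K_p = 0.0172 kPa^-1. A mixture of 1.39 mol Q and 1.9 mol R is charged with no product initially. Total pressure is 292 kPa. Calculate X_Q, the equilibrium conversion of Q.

Basis: 1.39 mol Q initially; let X = conversion of Q. Extent ξ = 1.39X.
Species balance: n_Q = 1.39 − 1.39X; n_R = 1.9 − 1.39X; n_N = 1.39X.
Summing: n_T = 3.29 − 1.39X.
Mole fractions y_i = n_i/n_T; K_p = p_N / (p_Q p_R) with p_i = y_i·P.
Substituting and setting equal to 0.0172 kPa^-1 gives a polynomial in X; the root in (0,1) is X = 0.673.

X = 0.673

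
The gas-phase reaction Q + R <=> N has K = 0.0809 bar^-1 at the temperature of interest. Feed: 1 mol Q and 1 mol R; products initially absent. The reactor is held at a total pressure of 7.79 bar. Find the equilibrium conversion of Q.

Take 1 mol Q as basis and let X be its fractional conversion, so ξ = X.
Species balance: n_Q = 1 − X; n_R = 1 − X; n_N = X.
Total moles n_T = 2 − X.
With p_i = (n_i/n_T)P, K = p_N / (p_Q p_R).
Equating to 0.0809 bar^-1 and solving on 0 < X < 1: X = 0.217.

X = 0.217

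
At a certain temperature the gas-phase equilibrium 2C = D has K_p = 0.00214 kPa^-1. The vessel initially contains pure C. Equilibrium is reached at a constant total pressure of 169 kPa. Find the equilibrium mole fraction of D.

Basis: 1 mol C initially; let X = conversion of C. Extent ξ = 0.5X.
Moles: n_C = 1 − X; n_D = 0.5X.
Total moles n_T = 1 − 0.5X.
y_i = n_i/n_T, p_i = y_i·P. K_p = p_D / (p_C^2).
Setting this equal to 0.00214 kPa^-1 and taking the physical root (0 < X < 1) gives X = 0.361.
Then n_D = 0.18, n_T = 0.82, so y_D = 0.220.

y_D = 0.220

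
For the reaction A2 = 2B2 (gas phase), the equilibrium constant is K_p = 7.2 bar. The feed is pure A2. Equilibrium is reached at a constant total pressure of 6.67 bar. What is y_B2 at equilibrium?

y_B2 = 0.631

Let X = conversion of A2 (basis 1 mol A2); extent of reaction ξ = X.
Mole table: n_A2 = 1 − X; n_B2 = 2X.
Total moles n_T = 1 + X.
y_i = n_i/n_T, p_i = y_i·P. K_p = p_B2^2 / (p_A2).
Equating to 7.2 bar and solving on 0 < X < 1: X = 0.461.
Then n_B2 = 0.922, n_T = 1.46, so y_B2 = 0.631.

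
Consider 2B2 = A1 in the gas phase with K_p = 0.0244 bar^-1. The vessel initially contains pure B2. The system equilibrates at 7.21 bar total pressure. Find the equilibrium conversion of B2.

X = 0.234

Basis: 1 mol B2 initially; let X = conversion of B2. Extent ξ = 0.5X.
Species balance: n_B2 = 1 − X; n_A1 = 0.5X.
Total moles n_T = 1 − 0.5X.
With p_i = (n_i/n_T)P, K_p = p_A1 / (p_B2^2).
Substituting and setting equal to 0.0244 bar^-1 gives a polynomial in X; the root in (0,1) is X = 0.234.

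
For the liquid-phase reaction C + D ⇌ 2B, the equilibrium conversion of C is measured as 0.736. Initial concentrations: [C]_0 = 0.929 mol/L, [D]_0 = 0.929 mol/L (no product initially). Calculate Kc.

Let X = conversion of C.
Concentrations: [C] = 0.929 − 0.929X; [D] = 0.929 − 0.929X; [B] = 1.86X.
At X = 0.736: [C] = 0.245, [D] = 0.245, [B] = 1.37.
Kc = [B]^2 / ([C] [D]) = 31.1.

Kc = 31.1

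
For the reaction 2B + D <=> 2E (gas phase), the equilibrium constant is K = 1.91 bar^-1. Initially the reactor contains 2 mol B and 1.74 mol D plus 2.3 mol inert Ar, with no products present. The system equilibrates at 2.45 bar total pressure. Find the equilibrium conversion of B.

Take 2 mol B as basis and let X be its fractional conversion, so ξ = X.
At extent ξ: n_B = 2 − 2X; n_D = 1.74 − X; n_E = 2X; n_I = 2.3 (inert).
Summing: n_T = 6.04 − X.
With p_i = (n_i/n_T)P, K = p_E^2 / (p_B^2 p_D).
Setting this equal to 1.91 bar^-1 and taking the physical root (0 < X < 1) gives X = 0.505.

X = 0.505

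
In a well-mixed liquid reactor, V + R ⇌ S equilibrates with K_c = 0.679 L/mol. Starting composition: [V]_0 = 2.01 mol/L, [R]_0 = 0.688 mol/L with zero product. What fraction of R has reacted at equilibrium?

Let X = conversion of R; extent ξ = 0.688·X mol/L.
Concentrations: [V] = 2.01 − 0.688X; [R] = 0.688 − 0.688X; [S] = 0.688X.
K_c = [S] / ([V] [R]).
Solving K_c = 0.679 for X ∈ (0,1): X = 0.528.

X = 0.528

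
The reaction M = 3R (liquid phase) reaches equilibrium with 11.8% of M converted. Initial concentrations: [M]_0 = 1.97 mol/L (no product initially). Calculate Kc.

Let X = conversion of M.
Concentrations: [M] = 1.97 − 1.97X; [R] = 5.91X.
At X = 0.118: [M] = 1.74, [R] = 0.697.
Kc = [R]^3 / ([M]) = 0.195 (mol/L)^2.

Kc = 0.195 (mol/L)^2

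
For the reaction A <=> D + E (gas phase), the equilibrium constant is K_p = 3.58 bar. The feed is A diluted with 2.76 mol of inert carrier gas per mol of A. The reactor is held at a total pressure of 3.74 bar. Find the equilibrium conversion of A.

X = 0.840

Basis: 1 mol A initially; let X = conversion of A. Extent ξ = X.
Moles: n_A = 1 − X; n_D = X; n_E = X; n_I = 2.76 (inert).
Total moles n_T = 3.76 + X.
With p_i = (n_i/n_T)P, K_p = p_D p_E / (p_A).
Equating to 3.58 bar and solving on 0 < X < 1: X = 0.840.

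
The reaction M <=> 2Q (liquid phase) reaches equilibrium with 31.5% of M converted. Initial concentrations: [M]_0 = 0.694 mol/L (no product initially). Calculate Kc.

Kc = 0.402 mol/L

Let X = conversion of M.
Concentrations: [M] = 0.694 − 0.694X; [Q] = 1.39X.
At X = 0.315: [M] = 0.475, [Q] = 0.437.
Kc = [Q]^2 / ([M]) = 0.402 mol/L.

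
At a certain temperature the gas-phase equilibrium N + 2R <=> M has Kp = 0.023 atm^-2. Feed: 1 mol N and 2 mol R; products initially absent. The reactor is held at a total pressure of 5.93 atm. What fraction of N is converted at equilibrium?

Take 1 mol N as basis and let X be its fractional conversion, so ξ = X.
Moles: n_N = 1 − X; n_R = 2 − 2X; n_M = X.
Total moles n_T = 3 − 2X.
Mole fractions y_i = n_i/n_T; Kp = p_M / (p_N p_R^2) with p_i = y_i·P.
Substituting and setting equal to 0.023 atm^-2 gives a polynomial in X; the root in (0,1) is X = 0.229.

X = 0.229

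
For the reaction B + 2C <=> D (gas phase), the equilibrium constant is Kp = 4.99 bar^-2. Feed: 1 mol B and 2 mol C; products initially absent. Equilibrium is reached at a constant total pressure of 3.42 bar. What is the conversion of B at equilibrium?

Take 1 mol B as basis and let X be its fractional conversion, so ξ = X.
At extent ξ: n_B = 1 − X; n_C = 2 − 2X; n_D = X.
Total moles n_T = 3 − 2X.
With p_i = (n_i/n_T)P, Kp = p_D / (p_B p_C^2).
Equating to 4.99 bar^-2 and solving on 0 < X < 1: X = 0.813.

X = 0.813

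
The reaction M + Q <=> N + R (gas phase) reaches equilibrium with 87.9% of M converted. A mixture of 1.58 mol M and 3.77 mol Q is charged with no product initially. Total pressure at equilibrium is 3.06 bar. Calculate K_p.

Basis: 1.58 mol M initially; let X = conversion of M. Extent ξ = 1.58X.
At extent ξ: n_M = 1.58 − 1.58X; n_Q = 3.77 − 1.58X; n_N = 1.58X; n_R = 1.58X.
Since Δν = 0, n_T = 5.35 throughout.
At X = 0.879: n_M = 0.191, n_Q = 2.38, n_N = 1.39, n_R = 1.39, n_T = 5.35.
p_i = (n_i/n_T)·P. K_p = p_N p_R / (p_M p_Q) = 4.24.

K_p = 4.24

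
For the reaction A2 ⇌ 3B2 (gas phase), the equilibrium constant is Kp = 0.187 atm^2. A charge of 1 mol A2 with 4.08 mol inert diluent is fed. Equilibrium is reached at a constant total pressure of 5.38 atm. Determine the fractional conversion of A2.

X = 0.180

Take 1 mol A2 as basis and let X be its fractional conversion, so ξ = X.
Species balance: n_A2 = 1 − X; n_B2 = 3X; n_I = 4.08 (inert).
Summing: n_T = 5.08 + 2X.
y_i = n_i/n_T, p_i = y_i·P. Kp = p_B2^3 / (p_A2).
Equating to 0.187 atm^2 and solving on 0 < X < 1: X = 0.180.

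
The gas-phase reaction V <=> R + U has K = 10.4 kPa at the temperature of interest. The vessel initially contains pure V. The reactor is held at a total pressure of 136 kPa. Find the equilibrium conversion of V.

X = 0.267

Let X = conversion of V (basis 1 mol V); extent of reaction ξ = X.
Mole table: n_V = 1 − X; n_R = X; n_U = X.
n_T = Σnᵢ = 1 + X.
Mole fractions y_i = n_i/n_T; K = p_R p_U / (p_V) with p_i = y_i·P.
Equating to 10.4 kPa and solving on 0 < X < 1: X = 0.267.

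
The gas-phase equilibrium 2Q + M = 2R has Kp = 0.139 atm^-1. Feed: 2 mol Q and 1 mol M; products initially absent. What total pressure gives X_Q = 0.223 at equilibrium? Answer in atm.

Basis: 2 mol Q initially; let X = conversion of Q. Extent ξ = X.
Mole table: n_Q = 2 − 2X; n_M = 1 − X; n_R = 2X.
Summing: n_T = 3 − X.
Kp = p_R^2 / (p_Q^2 p_M) with p_i = (n_i/n_T)·P.
At X = 0.223: the mole-fraction product g(X) = Π y_i^ν_i = 0.2944. Since Kp = g(X)·P^{-1}, P = (g/Kp)^(1/1) = (0.2944/0.139)^(1/1) = 2.12 atm.

P = 2.12 atm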